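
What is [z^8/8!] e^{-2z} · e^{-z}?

6561

The EGF product rule gives c_8 = Σ_{k_1+k_2=8} C(8; k_1,k_2) · ∏ g_i(k_i), where e^{-2z} gives (-2)^k; e^{-z} gives (-1)^k.
g_1(k) for k = 0…8: 1, -2, 4, -8, 16, -32, 64, -128, 256.
g_2(k) for k = 0…8: 1, -1, 1, -1, 1, -1, 1, -1, 1.
c_8 = Σ_k C(8,k)·g_1(k)·g_2(8−k) = 1·1·1 + 8·(-2)·(-1) + 28·4·1 + 56·(-8)·(-1) + 70·16·1 + 56·(-32)·(-1) + 28·64·1 + 8·(-128)·(-1) + 1·256·1 = 1 + 16 + 112 + 448 + 1120 + 1792 + 1792 + 1024 + 256 = 6561.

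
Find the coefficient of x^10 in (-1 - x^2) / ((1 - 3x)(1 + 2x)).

-39878

The denominator gives the recurrence a_n = a_(n−1) + 6a_(n−2) for n ≥ 3; the numerator fixes a_0 = -1, a_1 = -1, a_2 = -8.
Iterating: -1, -1, -8, -14, -62, -146, -518, -1394, -4502, -12866, -39878, so a_10 = -39878.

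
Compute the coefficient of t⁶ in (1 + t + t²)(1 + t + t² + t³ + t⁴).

1

(1 + t + t²) has coefficients 1,1,1 for degrees 0…2.
(1 + t + t² + t³ + t⁴) has coefficients 1,1,1,1,1,0,0 for degrees 0…6.
[t⁶] = 1·0 + 1·0 + 1·1 = 1.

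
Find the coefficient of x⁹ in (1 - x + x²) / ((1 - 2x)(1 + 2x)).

-256

The denominator gives the recurrence a_n = 4a_(n−2) for n ≥ 3; the numerator fixes a_0 = 1, a_1 = -1, a_2 = 5.
Iterating: 1, -1, 5, -4, 20, -16, 80, -64, 320, -256, so a_9 = -256.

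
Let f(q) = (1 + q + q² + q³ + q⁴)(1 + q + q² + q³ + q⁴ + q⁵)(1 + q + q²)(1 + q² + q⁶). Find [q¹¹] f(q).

21

(1 + q + q² + q³ + q⁴) has coefficients 1,1,1,1,1 for degrees 0…4.
(1 + q + q² + q³ + q⁴ + q⁵) has coefficients 1,1,1,1,1,1,0,0,0,0,0,0 for degrees 0…11.
Multiplying by (1 + q + q²) gives running coefficients 1,2,3,3,3,3,2,1,0,0,0,0 for degrees 0…11.
Finally multiplying by (1 + q² + q⁶), the product of all factors after the first has coefficients 1,2,4,5,6,6,6,6,5,4,3,3 for degrees 0…11.
[q¹¹] = 1·3 + 1·3 + 1·4 + 1·5 + 1·6 = 21.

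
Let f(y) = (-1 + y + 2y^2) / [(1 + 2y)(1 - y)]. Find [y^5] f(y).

22

The denominator gives the recurrence a_n = −a_(n−1) + 2a_(n−2) for n ≥ 3; the numerator fixes a_0 = -1, a_1 = 2, a_2 = -2.
Iterating: -1, 2, -2, 6, -10, 22, so a_5 = 22.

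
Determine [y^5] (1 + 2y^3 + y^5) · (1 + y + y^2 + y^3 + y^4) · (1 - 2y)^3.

13

(1 + 2y^3 + y^5) has coefficients 1,0,0,2,0,1 for degrees 0…5.
(1 + y + y^2 + y^3 + y^4) has coefficients 1,1,1,1,1,0 for degrees 0…5.
Finally multiplying by (1 - 2y)^3, the product of all factors after the first has coefficients 1,-5,7,-1,-1,-2 for degrees 0…5.
[y^5] = 1·(-2) + 2·7 + 1·1 = 13.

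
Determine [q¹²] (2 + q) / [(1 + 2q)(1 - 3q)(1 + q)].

562928

Partial fractions give a closed form: a_n = (6/5)·(-2)^n + (21/20)·3^n + (-1/4)·(-1)^n.
At n = 12: a_12 = 562928.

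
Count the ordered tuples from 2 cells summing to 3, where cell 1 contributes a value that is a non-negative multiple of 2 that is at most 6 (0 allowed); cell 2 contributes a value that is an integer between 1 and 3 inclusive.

2

The generating function for the choices is (1 + q^2 + q^4 + q^6)·(q + q^2 + q^3); the count is [q^3].
(1 + q^2 + q^4 + q^6) has coefficients 1,0,1,0 for degrees 0…3.
(q + q^2 + q^3) has coefficients 0,1,1,1 for degrees 0…3.
[q^3] = 1·1 + 1·1 = 2.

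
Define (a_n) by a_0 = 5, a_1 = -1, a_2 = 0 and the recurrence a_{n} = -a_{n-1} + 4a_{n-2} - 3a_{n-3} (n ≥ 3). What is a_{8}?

The ordinary generating function has denominator 1 + q - 4q^2 + 3q^3.
Iterating the recurrence: a_0,…,a_{8} = 5, -1, 0, -19, 22, -98, 243, -701, 1967.

1967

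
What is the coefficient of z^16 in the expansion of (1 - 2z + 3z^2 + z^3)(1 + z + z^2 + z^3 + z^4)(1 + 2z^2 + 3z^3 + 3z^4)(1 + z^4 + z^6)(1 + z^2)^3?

(1 - 2z + 3z^2 + z^3) has coefficients 1,-2,3,1 for degrees 0…3.
(1 + z + z^2 + z^3 + z^4) has coefficients 1,1,1,1,1,0,0,0,0,0,0,0,0,0,0,0,0 for degrees 0…16.
Multiplying by (1 + 2z^2 + 3z^3 + 3z^4) gives running coefficients 1,1,3,6,9,8,8,6,3,0,0,0,0,0,0,0,0 for degrees 0…16.
Multiplying by (1 + z^4 + z^6) gives running coefficients 1,1,3,6,10,9,12,13,15,14,17,14,11,6,3,0,0 for degrees 0…16.
Finally multiplying by (1 + z^2)^3, the product of all factors after the first has coefficients 1,1,6,9,22,30,52,59,84,86,108,104,119,103,102,74,59 for degrees 0…16.
[z^16] = 1·59 − 2·74 + 3·102 + 1·103 = 320.

320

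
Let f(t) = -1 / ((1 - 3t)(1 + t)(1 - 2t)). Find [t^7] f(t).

-4750

Partial fractions give a closed form: a_n = (-9/4)·3^n + (-1/12)·(-1)^n + (4/3)·2^n.
At n = 7: a_7 = -4750.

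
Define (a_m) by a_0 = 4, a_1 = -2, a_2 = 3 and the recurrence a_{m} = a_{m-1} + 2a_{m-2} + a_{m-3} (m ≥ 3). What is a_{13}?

The ordinary generating function has denominator 1 - y - 2y^2 - y^3.
Iterating the recurrence: a_0,…,a_{13} = 4, -2, 3, 3, 7, 16, 33, 72, 154, 331, 711, 1527, 3280, 7045.

7045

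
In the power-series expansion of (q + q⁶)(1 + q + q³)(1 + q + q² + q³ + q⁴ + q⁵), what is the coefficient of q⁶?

4

(q + q⁶) has coefficients 0,1,0,0,0,0,1 for degrees 0…6.
(1 + q + q³) has coefficients 1,1,0,1,0,0,0 for degrees 0…6.
Finally multiplying by (1 + q + q² + q³ + q⁴ + q⁵), the product of all factors after the first has coefficients 1,2,2,3,3,3,2 for degrees 0…6.
[q⁶] = 1·3 + 1·1 = 4.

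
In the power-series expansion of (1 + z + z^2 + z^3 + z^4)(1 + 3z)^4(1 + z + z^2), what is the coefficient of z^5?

(1 + z + z^2 + z^3 + z^4) has coefficients 1,1,1,1,1 for degrees 0…4.
(1 + 3z)^4 has coefficients 1,12,54,108,81,0 for degrees 0…5.
Finally multiplying by (1 + z + z^2), the product of all factors after the first has coefficients 1,13,67,174,243,189 for degrees 0…5.
[z^5] = 1·189 + 1·243 + 1·174 + 1·67 + 1·13 = 686.

686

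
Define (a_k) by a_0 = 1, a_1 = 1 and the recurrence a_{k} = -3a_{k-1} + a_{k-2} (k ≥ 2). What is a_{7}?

829

The ordinary generating function has denominator 1 + 3x - x^2.
Iterating the recurrence: a_0,…,a_{7} = 1, 1, -2, 7, -23, 76, -251, 829.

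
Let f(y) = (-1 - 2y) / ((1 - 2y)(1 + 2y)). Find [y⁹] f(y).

Partial fractions give a closed form: a_n = (-1)·2^n.
At n = 9: a_9 = -512.

-512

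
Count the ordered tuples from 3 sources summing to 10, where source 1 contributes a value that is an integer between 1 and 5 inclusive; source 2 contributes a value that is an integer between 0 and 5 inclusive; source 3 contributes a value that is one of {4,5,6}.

The generating function for the choices is (z + z^2 + z^3 + z^4 + z^5)·(1 + z + z^2 + z^3 + z^4 + z^5)·(z^4 + z^5 + z^6); the count is [z^10].
(z + z^2 + z^3 + z^4 + z^5) has coefficients 0,1,1,1,1,1 for degrees 0…5.
(1 + z + z^2 + z^3 + z^4 + z^5) has coefficients 1,1,1,1,1,1,0,0,0,0,0 for degrees 0…10.
Finally multiplying by (z^4 + z^5 + z^6), the product of all factors after the first has coefficients 0,0,0,0,1,2,3,3,3,3,2 for degrees 0…10.
[z^10] = 1·3 + 1·3 + 1·3 + 1·3 + 1·2 = 14.

14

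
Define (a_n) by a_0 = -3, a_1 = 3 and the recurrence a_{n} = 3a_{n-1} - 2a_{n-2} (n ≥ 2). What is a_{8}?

1527

The ordinary generating function has denominator 1 - 3x + 2x^2.
Iterating the recurrence: a_0,…,a_{8} = -3, 3, 15, 39, 87, 183, 375, 759, 1527.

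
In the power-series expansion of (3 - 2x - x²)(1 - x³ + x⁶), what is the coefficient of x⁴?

(3 - 2x - x²) has coefficients 3,-2,-1 for degrees 0…2.
(1 - x³ + x⁶) has coefficients 1,0,0,-1,0 for degrees 0…4.
[x⁴] = 3·0 − 2·(-1) − 1·0 = 2.

2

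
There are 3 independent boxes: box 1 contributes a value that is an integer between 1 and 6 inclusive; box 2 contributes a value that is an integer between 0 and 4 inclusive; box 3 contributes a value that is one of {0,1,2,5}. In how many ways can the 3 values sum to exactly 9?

13

The generating function for the choices is (y + y² + y³ + y⁴ + y⁵ + y⁶)·(1 + y + y² + y³ + y⁴)·(1 + y + y² + y⁵); the count is [y⁹].
(y + y² + y³ + y⁴ + y⁵ + y⁶) has coefficients 0,1,1,1,1,1,1 for degrees 0…6.
(1 + y + y² + y³ + y⁴) has coefficients 1,1,1,1,1,0,0,0,0,0 for degrees 0…9.
Finally multiplying by (1 + y + y² + y⁵), the product of all factors after the first has coefficients 1,2,3,3,3,3,2,1,1,1 for degrees 0…9.
[y⁹] = 1·1 + 1·1 + 1·2 + 1·3 + 1·3 + 1·3 = 13.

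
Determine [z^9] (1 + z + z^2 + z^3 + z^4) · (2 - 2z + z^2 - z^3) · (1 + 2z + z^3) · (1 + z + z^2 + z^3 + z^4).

-10

(1 + z + z^2 + z^3 + z^4) has coefficients 1,1,1,1,1 for degrees 0…4.
(2 - 2z + z^2 - z^3) has coefficients 2,-2,1,-1,0,0,0,0,0,0 for degrees 0…9.
Multiplying by (1 + 2z + z^3) gives running coefficients 2,2,-3,3,-4,1,-1,0,0,0 for degrees 0…9.
Finally multiplying by (1 + z + z^2 + z^3 + z^4), the product of all factors after the first has coefficients 2,4,1,4,0,-1,-4,-1,-4,0 for degrees 0…9.
[z^9] = 1·0 + 1·(-4) + 1·(-1) + 1·(-4) + 1·(-1) = -10.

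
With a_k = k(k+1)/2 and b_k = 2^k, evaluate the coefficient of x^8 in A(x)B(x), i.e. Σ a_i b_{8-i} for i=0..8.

The convolution is the x^8 coefficient of A(x)B(x).
Σ = 0·256 + 1·128 + 3·64 + 6·32 + 10·16 + 15·8 + 21·4 + 28·2 + 36·1 = 968.

968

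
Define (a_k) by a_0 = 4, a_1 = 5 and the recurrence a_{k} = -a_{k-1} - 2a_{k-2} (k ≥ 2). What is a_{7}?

The ordinary generating function has denominator 1 + q + 2q^2.
Iterating the recurrence: a_0,…,a_{7} = 4, 5, -13, 3, 23, -29, -17, 75.

75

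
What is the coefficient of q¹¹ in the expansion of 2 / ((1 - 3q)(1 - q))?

531440

Partial fractions give a closed form: a_n = (3)·3^n + (-1)·1^n.
At n = 11: a_11 = 531440.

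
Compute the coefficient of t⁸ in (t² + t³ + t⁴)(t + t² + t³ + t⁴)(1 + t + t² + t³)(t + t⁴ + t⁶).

13

(t² + t³ + t⁴) has coefficients 0,0,1,1,1 for degrees 0…4.
(t + t² + t³ + t⁴) has coefficients 0,1,1,1,1,0,0,0,0 for degrees 0…8.
Multiplying by (1 + t + t² + t³) gives running coefficients 0,1,2,3,4,3,2,1,0 for degrees 0…8.
Finally multiplying by (t + t⁴ + t⁶), the product of all factors after the first has coefficients 0,0,1,2,3,5,5,6,7 for degrees 0…8.
[t⁸] = 1·5 + 1·5 + 1·3 = 13.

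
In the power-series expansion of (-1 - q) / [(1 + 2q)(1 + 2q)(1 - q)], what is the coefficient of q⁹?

1934

The denominator gives the recurrence a_n = −3a_(n−1) + 4a_(n−3) for n ≥ 3; the numerator fixes a_0 = -1, a_1 = 2, a_2 = -6.
Iterating: -1, 2, -6, 14, -34, 78, -178, 398, -882, 1934, so a_9 = 1934.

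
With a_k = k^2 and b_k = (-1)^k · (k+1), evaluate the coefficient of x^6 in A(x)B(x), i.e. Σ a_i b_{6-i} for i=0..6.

12

This is [x^6] in the product of the two ordinary generating functions.
Σ = 0·7 + 1·(-6) + 4·5 + 9·(-4) + 16·3 + 25·(-2) + 36·1 = 12.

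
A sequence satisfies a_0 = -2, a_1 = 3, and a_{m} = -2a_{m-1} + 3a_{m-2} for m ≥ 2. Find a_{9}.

The ordinary generating function has denominator 1 + 2y - 3y^2.
Iterating the recurrence: a_0,…,a_{9} = -2, 3, -12, 33, -102, 303, -912, 2733, -8202, 24603.

24603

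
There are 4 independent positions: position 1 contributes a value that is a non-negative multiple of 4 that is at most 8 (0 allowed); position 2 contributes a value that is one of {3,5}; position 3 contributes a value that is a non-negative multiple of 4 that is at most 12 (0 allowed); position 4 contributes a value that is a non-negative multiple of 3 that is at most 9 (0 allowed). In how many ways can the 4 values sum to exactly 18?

The generating function for the choices is (1 + z^4 + z^8)·(z^3 + z^5)·(1 + z^4 + z^8 + z^12)·(1 + z^3 + z^6 + z^9); the count is [z^18].
(1 + z^4 + z^8) has coefficients 1,0,0,0,1,0,0,0,1 for degrees 0…8.
(z^3 + z^5) has coefficients 0,0,0,1,0,1,0,0,0,0,0,0,0,0,0,0,0,0,0 for degrees 0…18.
Multiplying by (1 + z^4 + z^8 + z^12) gives running coefficients 0,0,0,1,0,1,0,1,0,1,0,1,0,1,0,1,0,1,0 for degrees 0…18.
Finally multiplying by (1 + z^3 + z^6 + z^9), the product of all factors after the first has coefficients 0,0,0,1,0,1,1,1,1,2,1,2,2,2,2,2,2,2,2 for degrees 0…18.
[z^18] = 1·2 + 1·2 + 1·1 = 5.

5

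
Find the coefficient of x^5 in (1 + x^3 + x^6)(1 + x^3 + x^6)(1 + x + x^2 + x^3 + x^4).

(1 + x^3 + x^6) has coefficients 1,0,0,1,0,0 for degrees 0…5.
(1 + x^3 + x^6) has coefficients 1,0,0,1,0,0 for degrees 0…5.
Finally multiplying by (1 + x + x^2 + x^3 + x^4), the product of all factors after the first has coefficients 1,1,1,2,2,1 for degrees 0…5.
[x^5] = 1·1 + 1·1 = 2.

2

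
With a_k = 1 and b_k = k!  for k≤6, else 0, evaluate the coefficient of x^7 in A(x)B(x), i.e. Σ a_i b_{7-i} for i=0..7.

The convolution is the t^7 coefficient of A(t)B(t).
Σ = 1·0 + 1·720 + 1·120 + 1·24 + 1·6 + 1·2 + 1·1 + 1·1 = 874.

874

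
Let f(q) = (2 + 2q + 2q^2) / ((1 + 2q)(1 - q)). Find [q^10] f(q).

1026

The denominator gives the recurrence a_n = −a_(n−1) + 2a_(n−2) for n ≥ 3; the numerator fixes a_0 = 2, a_1 = 0, a_2 = 6.
Iterating: 2, 0, 6, -6, 18, -30, 66, -126, 258, -510, 1026, so a_10 = 1026.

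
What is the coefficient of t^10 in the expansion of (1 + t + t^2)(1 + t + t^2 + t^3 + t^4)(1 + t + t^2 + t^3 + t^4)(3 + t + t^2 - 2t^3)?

(1 + t + t^2) has coefficients 1,1,1 for degrees 0…2.
(1 + t + t^2 + t^3 + t^4) has coefficients 1,1,1,1,1,0,0,0,0,0,0 for degrees 0…10.
Multiplying by (1 + t + t^2 + t^3 + t^4) gives running coefficients 1,2,3,4,5,4,3,2,1,0,0 for degrees 0…10.
Finally multiplying by (3 + t + t^2 - 2t^3), the product of all factors after the first has coefficients 3,7,12,15,18,15,10,3,0,-3,-3 for degrees 0…10.
[t^10] = 1·(-3) + 1·(-3) + 1·0 = -6.

-6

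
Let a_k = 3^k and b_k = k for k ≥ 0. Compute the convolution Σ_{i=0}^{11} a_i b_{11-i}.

Write out a_i and b_{11-i} for i = 0,…,11 and sum the products.
Σ = 1·11 + 3·10 + 9·9 + 27·8 + 81·7 + 243·6 + 729·5 + 2187·4 + 6561·3 + 19683·2 + 59049·1 + 177147·0 = 132854.

132854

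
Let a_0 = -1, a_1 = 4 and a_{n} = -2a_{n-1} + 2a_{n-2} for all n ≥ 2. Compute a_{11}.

86464

The ordinary generating function has denominator 1 + 2t - 2t^2.
Iterating the recurrence: a_0,…,a_{11} = -1, 4, -10, 28, -76, 208, -568, 1552, -4240, 11584, -31648, 86464.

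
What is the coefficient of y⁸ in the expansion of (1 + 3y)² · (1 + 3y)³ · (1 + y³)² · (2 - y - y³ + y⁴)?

(1 + 3y)² has coefficients 1,6,9 for degrees 0…2.
(1 + 3y)³ has coefficients 1,9,27,27,0,0,0,0,0 for degrees 0…8.
Multiplying by (1 + y³)² gives running coefficients 1,9,27,29,18,54,55,9,27 for degrees 0…8.
Finally multiplying by (2 - y - y³ + y⁴), the product of all factors after the first has coefficients 2,17,45,30,-1,72,54,-26,9 for degrees 0…8.
[y⁸] = 1·9 + 6·(-26) + 9·54 = 339.

339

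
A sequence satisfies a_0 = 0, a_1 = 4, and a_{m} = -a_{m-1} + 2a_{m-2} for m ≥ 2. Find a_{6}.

-84

The ordinary generating function has denominator 1 + q - 2q^2.
Iterating the recurrence: a_0,…,a_{6} = 0, 4, -4, 12, -20, 44, -84.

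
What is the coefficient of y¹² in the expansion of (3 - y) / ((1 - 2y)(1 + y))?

Partial fractions give a closed form: a_n = (5/3)·2^n + (4/3)·(-1)^n.
At n = 12: a_12 = 6828.

6828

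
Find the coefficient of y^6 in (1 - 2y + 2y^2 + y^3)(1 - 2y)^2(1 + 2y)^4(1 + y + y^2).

-56

(1 - 2y + 2y^2 + y^3) has coefficients 1,-2,2,1 for degrees 0…3.
(1 - 2y)^2 has coefficients 1,-4,4,0,0,0,0 for degrees 0…6.
Multiplying by (1 + 2y)^4 gives running coefficients 1,4,-4,-32,-16,64,64 for degrees 0…6.
Finally multiplying by (1 + y + y^2), the product of all factors after the first has coefficients 1,5,1,-32,-52,16,112 for degrees 0…6.
[y^6] = 1·112 − 2·16 + 2·(-52) + 1·(-32) = -56.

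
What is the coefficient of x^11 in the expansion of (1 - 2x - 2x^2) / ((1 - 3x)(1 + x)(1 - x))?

Partial fractions give a closed form: a_n = (1/8)·3^n + (1/8)·(-1)^n + (3/4)·1^n.
At n = 11: a_11 = 22144.

22144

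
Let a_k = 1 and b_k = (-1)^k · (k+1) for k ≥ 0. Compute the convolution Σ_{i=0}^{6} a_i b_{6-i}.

4

The convolution is the t^6 coefficient of A(t)B(t).
Σ = 1·7 + 1·(-6) + 1·5 + 1·(-4) + 1·3 + 1·(-2) + 1·1 = 4.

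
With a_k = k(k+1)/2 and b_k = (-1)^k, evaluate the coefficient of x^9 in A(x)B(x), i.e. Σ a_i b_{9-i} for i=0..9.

25

This is [x^9] in the product of the two ordinary generating functions.
Σ = 0·(-1) + 1·1 + 3·(-1) + 6·1 + 10·(-1) + 15·1 + 21·(-1) + 28·1 + 36·(-1) + 45·1 = 25.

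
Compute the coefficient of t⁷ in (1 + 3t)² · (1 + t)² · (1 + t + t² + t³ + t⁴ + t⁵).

55

(1 + 3t)² has coefficients 1,6,9 for degrees 0…2.
(1 + t)² has coefficients 1,2,1,0,0,0,0,0 for degrees 0…7.
Finally multiplying by (1 + t + t² + t³ + t⁴ + t⁵), the product of all factors after the first has coefficients 1,3,4,4,4,4,3,1 for degrees 0…7.
[t⁷] = 1·1 + 6·3 + 9·4 = 55.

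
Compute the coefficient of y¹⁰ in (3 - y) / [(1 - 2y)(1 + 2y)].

The denominator gives the recurrence a_n = 4a_(n−2) for n ≥ 3; the numerator fixes a_0 = 3, a_1 = -1, a_2 = 12.
Iterating: 3, -1, 12, -4, 48, -16, 192, -64, 768, -256, 3072, so a_10 = 3072.

3072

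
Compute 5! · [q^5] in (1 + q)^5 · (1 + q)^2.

2520

The EGF product rule gives c_5 = Σ_{k_1+k_2=5} C(5; k_1,k_2) · ∏ g_i(k_i), where (1+q)^5 gives the falling factorial (5)_k; (1+q)^2 gives the falling factorial (2)_k.
g_1(k) for k = 0…5: 1, 5, 20, 60, 120, 120.
g_2(k) for k = 0…5: 1, 2, 2, 0, 0, 0.
c_5 = Σ_k C(5,k)·g_1(k)·g_2(5−k) = 10·60·2 + 5·120·2 + 1·120·1 = 1200 + 1200 + 120 = 2520.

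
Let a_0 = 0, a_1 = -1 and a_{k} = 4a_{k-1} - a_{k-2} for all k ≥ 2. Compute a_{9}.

-40545

The ordinary generating function has denominator 1 - 4y + y^2.
Iterating the recurrence: a_0,…,a_{9} = 0, -1, -4, -15, -56, -209, -780, -2911, -10864, -40545.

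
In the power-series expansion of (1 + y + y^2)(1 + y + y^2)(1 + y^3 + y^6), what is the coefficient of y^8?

(1 + y + y^2) has coefficients 1,1,1 for degrees 0…2.
(1 + y + y^2) has coefficients 1,1,1,0,0,0,0,0,0 for degrees 0…8.
Finally multiplying by (1 + y^3 + y^6), the product of all factors after the first has coefficients 1,1,1,1,1,1,1,1,1 for degrees 0…8.
[y^8] = 1·1 + 1·1 + 1·1 = 3.

3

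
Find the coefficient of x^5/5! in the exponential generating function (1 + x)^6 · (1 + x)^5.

The EGF product rule gives c_5 = Σ_{k_1+k_2=5} C(5; k_1,k_2) · ∏ g_i(k_i), where (1+x)^6 gives the falling factorial (6)_k; (1+x)^5 gives the falling factorial (5)_k.
g_1(k) for k = 0…5: 1, 6, 30, 120, 360, 720.
g_2(k) for k = 0…5: 1, 5, 20, 60, 120, 120.
c_5 = Σ_k C(5,k)·g_1(k)·g_2(5−k) = 1·1·120 + 5·6·120 + 10·30·60 + 10·120·20 + 5·360·5 + 1·720·1 = 120 + 3600 + 18000 + 24000 + 9000 + 720 = 55440.

55440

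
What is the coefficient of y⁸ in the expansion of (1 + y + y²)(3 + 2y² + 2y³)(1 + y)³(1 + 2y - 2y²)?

(1 + y + y²) has coefficients 1,1,1 for degrees 0…2.
(3 + 2y² + 2y³) has coefficients 3,0,2,2,0,0,0,0,0 for degrees 0…8.
Multiplying by (1 + y)³ gives running coefficients 3,9,11,11,12,8,2,0,0 for degrees 0…8.
Finally multiplying by (1 + 2y - 2y²), the product of all factors after the first has coefficients 3,15,23,15,12,10,-6,-12,-4 for degrees 0…8.
[y⁸] = 1·(-4) + 1·(-12) + 1·(-6) = -22.

-22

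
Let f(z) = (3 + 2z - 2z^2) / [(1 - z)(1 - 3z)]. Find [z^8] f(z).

The denominator gives the recurrence a_n = 4a_(n−1) − 3a_(n−2) for n ≥ 3; the numerator fixes a_0 = 3, a_1 = 14, a_2 = 45.
Iterating: 3, 14, 45, 138, 417, 1254, 3765, 11298, 33897, so a_8 = 33897.

33897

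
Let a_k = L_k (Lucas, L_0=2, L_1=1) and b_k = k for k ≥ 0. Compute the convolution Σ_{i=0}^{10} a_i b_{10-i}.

This is [x^10] in the product of the two ordinary generating functions.
Σ = 2·10 + 1·9 + 3·8 + 4·7 + 7·6 + 11·5 + 18·4 + 29·3 + 47·2 + 76·1 + 123·0 = 507.

507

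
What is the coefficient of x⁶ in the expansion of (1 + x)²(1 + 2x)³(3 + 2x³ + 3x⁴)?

151

(1 + x)² has coefficients 1,2,1 for degrees 0…2.
(1 + 2x)³ has coefficients 1,6,12,8,0,0,0 for degrees 0…6.
Finally multiplying by (3 + 2x³ + 3x⁴), the product of all factors after the first has coefficients 3,18,36,26,15,42,52 for degrees 0…6.
[x⁶] = 1·52 + 2·42 + 1·15 = 151.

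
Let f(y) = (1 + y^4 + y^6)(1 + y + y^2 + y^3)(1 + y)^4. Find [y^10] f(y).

(1 + y^4 + y^6) has coefficients 1,0,0,0,1,0,1 for degrees 0…6.
(1 + y + y^2 + y^3) has coefficients 1,1,1,1,0,0,0,0,0,0,0 for degrees 0…10.
Finally multiplying by (1 + y)^4, the product of all factors after the first has coefficients 1,5,11,15,15,11,5,1,0,0,0 for degrees 0…10.
[y^10] = 1·0 + 1·5 + 1·15 = 20.

20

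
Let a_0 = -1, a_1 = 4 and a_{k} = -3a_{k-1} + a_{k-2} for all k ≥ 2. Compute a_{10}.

-184318

The ordinary generating function has denominator 1 + 3z - z^2.
Iterating the recurrence: a_0,…,a_{10} = -1, 4, -13, 43, -142, 469, -1549, 5116, -16897, 55807, -184318.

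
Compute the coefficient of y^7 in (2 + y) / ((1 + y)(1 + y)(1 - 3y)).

2868

The denominator gives the recurrence a_n = a_(n−1) + 5a_(n−2) + 3a_(n−3) for n ≥ 3; the numerator fixes a_0 = 2, a_1 = 3, a_2 = 13.
Iterating: 2, 3, 13, 34, 108, 317, 959, 2868, so a_7 = 2868.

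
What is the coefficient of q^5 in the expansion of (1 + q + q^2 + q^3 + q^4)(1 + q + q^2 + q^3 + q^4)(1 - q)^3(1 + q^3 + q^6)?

-2

(1 + q + q^2 + q^3 + q^4) has coefficients 1,1,1,1,1 for degrees 0…4.
(1 + q + q^2 + q^3 + q^4) has coefficients 1,1,1,1,1,0 for degrees 0…5.
Multiplying by (1 - q)^3 gives running coefficients 1,-2,1,0,0,-1 for degrees 0…5.
Finally multiplying by (1 + q^3 + q^6), the product of all factors after the first has coefficients 1,-2,1,1,-2,0 for degrees 0…5.
[q^5] = 1·0 + 1·(-2) + 1·1 + 1·1 + 1·(-2) = -2.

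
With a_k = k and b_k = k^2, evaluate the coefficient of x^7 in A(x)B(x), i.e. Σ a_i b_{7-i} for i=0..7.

196

This is [x^7] in the product of the two ordinary generating functions.
Σ = 0·49 + 1·36 + 2·25 + 3·16 + 4·9 + 5·4 + 6·1 + 7·0 = 196.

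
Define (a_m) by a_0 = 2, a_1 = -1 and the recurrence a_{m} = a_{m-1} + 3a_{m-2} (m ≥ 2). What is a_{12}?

9938

The ordinary generating function has denominator 1 - t - 3t^2.
Iterating the recurrence: a_0,…,a_{12} = 2, -1, 5, 2, 17, 23, 74, 143, 365, 794, 1889, 4271, 9938.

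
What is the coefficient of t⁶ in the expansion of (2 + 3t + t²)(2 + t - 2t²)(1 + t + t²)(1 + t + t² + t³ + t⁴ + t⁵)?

(2 + 3t + t²) has coefficients 2,3,1 for degrees 0…2.
(2 + t - 2t²) has coefficients 2,1,-2,0,0,0,0 for degrees 0…6.
Multiplying by (1 + t + t²) gives running coefficients 2,3,1,-1,-2,0,0 for degrees 0…6.
Finally multiplying by (1 + t + t² + t³ + t⁴ + t⁵), the product of all factors after the first has coefficients 2,5,6,5,3,3,1 for degrees 0…6.
[t⁶] = 2·1 + 3·3 + 1·3 = 14.

14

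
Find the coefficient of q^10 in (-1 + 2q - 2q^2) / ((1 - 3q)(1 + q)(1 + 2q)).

-16809

The denominator gives the recurrence a_n = 7a_(n−2) + 6a_(n−3) for n ≥ 3; the numerator fixes a_0 = -1, a_1 = 2, a_2 = -9.
Iterating: -1, 2, -9, 8, -51, 2, -309, -292, -2151, -3898, -16809, so a_10 = -16809.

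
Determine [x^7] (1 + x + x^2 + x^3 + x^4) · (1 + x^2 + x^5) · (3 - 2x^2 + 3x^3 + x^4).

7

(1 + x + x^2 + x^3 + x^4) has coefficients 1,1,1,1,1 for degrees 0…4.
(1 + x^2 + x^5) has coefficients 1,0,1,0,0,1,0,0 for degrees 0…7.
Finally multiplying by (3 - 2x^2 + 3x^3 + x^4), the product of all factors after the first has coefficients 3,0,1,3,-1,6,1,-2 for degrees 0…7.
[x^7] = 1·(-2) + 1·1 + 1·6 + 1·(-1) + 1·3 = 7.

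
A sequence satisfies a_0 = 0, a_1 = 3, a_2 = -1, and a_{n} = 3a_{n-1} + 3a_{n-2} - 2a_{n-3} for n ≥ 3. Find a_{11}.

106307

The ordinary generating function has denominator 1 - 3t - 3t^2 + 2t^3.
Iterating the recurrence: a_0,…,a_{11} = 0, 3, -1, 6, 9, 47, 156, 591, 2147, 7902, 28965, 106307.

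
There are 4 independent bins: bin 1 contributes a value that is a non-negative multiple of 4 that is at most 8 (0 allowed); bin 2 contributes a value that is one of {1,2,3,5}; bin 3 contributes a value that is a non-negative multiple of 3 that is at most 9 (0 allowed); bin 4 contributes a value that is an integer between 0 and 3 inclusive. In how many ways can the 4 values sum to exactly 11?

The generating function for the choices is (1 + t^4 + t^8)·(t + t^2 + t^3 + t^5)·(1 + t^3 + t^6 + t^9)·(1 + t + t^2 + t^3); the count is [t^11].
(1 + t^4 + t^8) has coefficients 1,0,0,0,1,0,0,0,1 for degrees 0…8.
(t + t^2 + t^3 + t^5) has coefficients 0,1,1,1,0,1,0,0,0,0,0,0 for degrees 0…11.
Multiplying by (1 + t^3 + t^6 + t^9) gives running coefficients 0,1,1,1,1,2,1,1,2,1,1,2 for degrees 0…11.
Finally multiplying by (1 + t + t^2 + t^3), the product of all factors after the first has coefficients 0,1,2,3,4,5,5,5,6,5,5,6 for degrees 0…11.
[t^11] = 1·6 + 1·5 + 1·3 = 14.

14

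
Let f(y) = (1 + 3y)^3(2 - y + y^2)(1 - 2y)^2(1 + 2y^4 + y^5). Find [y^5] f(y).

191

(1 + 3y)^3 has coefficients 1,9,27,27 for degrees 0…3.
(2 - y + y^2) has coefficients 2,-1,1,0,0,0 for degrees 0…5.
Multiplying by (1 - 2y)^2 gives running coefficients 2,-9,13,-8,4,0 for degrees 0…5.
Finally multiplying by (1 + 2y^4 + y^5), the product of all factors after the first has coefficients 2,-9,13,-8,8,-16 for degrees 0…5.
[y^5] = 1·(-16) + 9·8 + 27·(-8) + 27·13 = 191.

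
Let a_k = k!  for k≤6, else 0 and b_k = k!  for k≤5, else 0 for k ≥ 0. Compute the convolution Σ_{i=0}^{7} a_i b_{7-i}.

Write out a_i and b_{7-i} for i = 0,…,7 and sum the products.
Σ = 1·0 + 1·0 + 2·120 + 6·24 + 24·6 + 120·2 + 720·1 + 0·1 = 1488.

1488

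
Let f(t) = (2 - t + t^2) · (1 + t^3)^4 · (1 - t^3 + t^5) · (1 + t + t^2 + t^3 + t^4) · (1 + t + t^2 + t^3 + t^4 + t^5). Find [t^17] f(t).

50

(2 - t + t^2) has coefficients 2,-1,1 for degrees 0…2.
(1 + t^3)^4 has coefficients 1,0,0,4,0,0,6,0,0,4,0,0,1,0,0,0,0,0 for degrees 0…17.
Multiplying by (1 - t^3 + t^5) gives running coefficients 1,0,0,3,0,1,2,0,4,-2,0,6,-3,0,4,-1,0,1 for degrees 0…17.
Multiplying by (1 + t + t^2 + t^3 + t^4) gives running coefficients 1,1,1,4,4,4,6,6,7,5,4,8,5,1,7,6,0,4 for degrees 0…17.
Finally multiplying by (1 + t + t^2 + t^3 + t^4 + t^5), the product of all factors after the first has coefficients 1,2,3,7,11,15,20,25,31,32,32,36,35,30,30,31,27,23 for degrees 0…17.
[t^17] = 2·23 − 1·27 + 1·31 = 50.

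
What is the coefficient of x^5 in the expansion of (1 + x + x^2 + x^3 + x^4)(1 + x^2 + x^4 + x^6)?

(1 + x + x^2 + x^3 + x^4) has coefficients 1,1,1,1,1 for degrees 0…4.
(1 + x^2 + x^4 + x^6) has coefficients 1,0,1,0,1,0 for degrees 0…5.
[x^5] = 1·0 + 1·1 + 1·0 + 1·1 + 1·0 = 2.

2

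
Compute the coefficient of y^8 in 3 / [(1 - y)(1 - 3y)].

Partial fractions give a closed form: a_n = (-3/2)·1^n + (9/2)·3^n.
At n = 8: a_8 = 29523.

29523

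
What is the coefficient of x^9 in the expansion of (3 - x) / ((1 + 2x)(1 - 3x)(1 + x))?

Partial fractions give a closed form: a_n = (14/5)·(-2)^n + (6/5)·3^n + (-1)·(-1)^n.
At n = 9: a_9 = 22187.

22187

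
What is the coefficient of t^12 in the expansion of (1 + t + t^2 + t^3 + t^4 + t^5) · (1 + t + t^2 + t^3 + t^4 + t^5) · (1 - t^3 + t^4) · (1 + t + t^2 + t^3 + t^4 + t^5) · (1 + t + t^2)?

(1 + t + t^2 + t^3 + t^4 + t^5) has coefficients 1,1,1,1,1,1 for degrees 0…5.
(1 + t + t^2 + t^3 + t^4 + t^5) has coefficients 1,1,1,1,1,1,0,0,0,0,0,0,0 for degrees 0…12.
Multiplying by (1 - t^3 + t^4) gives running coefficients 1,1,1,0,1,1,0,0,0,1,0,0,0 for degrees 0…12.
Multiplying by (1 + t + t^2 + t^3 + t^4 + t^5) gives running coefficients 1,2,3,3,4,5,4,3,2,3,2,1,1 for degrees 0…12.
Finally multiplying by (1 + t + t^2), the product of all factors after the first has coefficients 1,3,6,8,10,12,13,12,9,8,7,6,4 for degrees 0…12.
[t^12] = 1·4 + 1·6 + 1·7 + 1·8 + 1·9 + 1·12 = 46.

46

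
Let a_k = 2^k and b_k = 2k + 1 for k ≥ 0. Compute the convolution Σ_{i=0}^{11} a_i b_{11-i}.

12261

This is [x^11] in the product of the two ordinary generating functions.
Σ = 1·23 + 2·21 + 4·19 + 8·17 + 16·15 + 32·13 + 64·11 + 128·9 + 256·7 + 512·5 + 1024·3 + 2048·1 = 12261.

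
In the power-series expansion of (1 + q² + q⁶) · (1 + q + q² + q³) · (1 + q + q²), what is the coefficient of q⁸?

(1 + q² + q⁶) has coefficients 1,0,1,0,0,0,1 for degrees 0…6.
(1 + q + q² + q³) has coefficients 1,1,1,1,0,0,0,0,0 for degrees 0…8.
Finally multiplying by (1 + q + q²), the product of all factors after the first has coefficients 1,2,3,3,2,1,0,0,0 for degrees 0…8.
[q⁸] = 1·0 + 1·0 + 1·3 = 3.

3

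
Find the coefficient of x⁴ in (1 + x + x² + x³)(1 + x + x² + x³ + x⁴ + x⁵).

4

(1 + x + x² + x³) has coefficients 1,1,1,1 for degrees 0…3.
(1 + x + x² + x³ + x⁴ + x⁵) has coefficients 1,1,1,1,1 for degrees 0…4.
[x⁴] = 1·1 + 1·1 + 1·1 + 1·1 = 4.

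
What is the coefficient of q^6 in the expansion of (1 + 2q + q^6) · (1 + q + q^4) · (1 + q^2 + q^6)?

(1 + 2q + q^6) has coefficients 1,2,0,0,0,0,1 for degrees 0…6.
(1 + q + q^4) has coefficients 1,1,0,0,1,0,0 for degrees 0…6.
Finally multiplying by (1 + q^2 + q^6), the product of all factors after the first has coefficients 1,1,1,1,1,0,2 for degrees 0…6.
[q^6] = 1·2 + 2·0 + 1·1 = 3.

3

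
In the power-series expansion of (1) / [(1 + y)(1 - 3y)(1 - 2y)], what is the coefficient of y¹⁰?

131495

Partial fractions give a closed form: a_n = (1/12)·(-1)^n + (9/4)·3^n + (-4/3)·2^n.
At n = 10: a_10 = 131495.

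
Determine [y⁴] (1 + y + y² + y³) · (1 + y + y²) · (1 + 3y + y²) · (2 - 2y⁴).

(1 + y + y² + y³) has coefficients 1,1,1,1 for degrees 0…3.
(1 + y + y²) has coefficients 1,1,1,0,0 for degrees 0…4.
Multiplying by (1 + 3y + y²) gives running coefficients 1,4,5,4,1 for degrees 0…4.
Finally multiplying by (2 - 2y⁴), the product of all factors after the first has coefficients 2,8,10,8,0 for degrees 0…4.
[y⁴] = 1·0 + 1·8 + 1·10 + 1·8 = 26.

26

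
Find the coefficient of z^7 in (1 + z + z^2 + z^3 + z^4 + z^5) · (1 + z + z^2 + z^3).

2

(1 + z + z^2 + z^3 + z^4 + z^5) has coefficients 1,1,1,1,1,1 for degrees 0…5.
(1 + z + z^2 + z^3) has coefficients 1,1,1,1,0,0,0,0 for degrees 0…7.
[z^7] = 1·0 + 1·0 + 1·0 + 1·0 + 1·1 + 1·1 = 2.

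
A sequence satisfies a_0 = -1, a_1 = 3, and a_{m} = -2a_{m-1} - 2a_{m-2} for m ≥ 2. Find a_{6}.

The ordinary generating function has denominator 1 + 2t + 2t^2.
Iterating the recurrence: a_0,…,a_{6} = -1, 3, -4, 2, 4, -12, 16.

16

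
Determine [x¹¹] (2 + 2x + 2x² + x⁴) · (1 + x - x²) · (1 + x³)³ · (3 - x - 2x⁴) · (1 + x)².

(2 + 2x + 2x² + x⁴) has coefficients 2,2,2,0,1 for degrees 0…4.
(1 + x - x²) has coefficients 1,1,-1,0,0,0,0,0,0,0,0,0 for degrees 0…11.
Multiplying by (1 + x³)³ gives running coefficients 1,1,-1,3,3,-3,3,3,-3,1,1,-1 for degrees 0…11.
Multiplying by (3 - x - 2x⁴) gives running coefficients 3,2,-4,10,4,-14,14,0,-18,12,-4,-10 for degrees 0…11.
Finally multiplying by (1 + x)², the product of all factors after the first has coefficients 3,8,3,4,20,4,-10,14,-4,-24,2,-6 for degrees 0…11.
[x¹¹] = 2·(-6) + 2·2 + 2·(-24) + 1·14 = -42.

-42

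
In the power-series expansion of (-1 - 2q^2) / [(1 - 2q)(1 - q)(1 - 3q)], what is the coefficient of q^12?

Partial fractions give a closed form: a_n = (6)·2^n + (-3/2)·1^n + (-11/2)·3^n.
At n = 12: a_12 = -2898351.

-2898351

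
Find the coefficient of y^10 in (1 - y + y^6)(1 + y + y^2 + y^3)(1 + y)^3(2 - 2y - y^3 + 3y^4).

(1 - y + y^6) has coefficients 1,-1,0,0,0,0,1 for degrees 0…6.
(1 + y + y^2 + y^3) has coefficients 1,1,1,1,0,0,0,0,0,0,0 for degrees 0…10.
Multiplying by (1 + y)^3 gives running coefficients 1,4,7,8,7,4,1,0,0,0,0 for degrees 0…10.
Finally multiplying by (2 - 2y - y^3 + 3y^4), the product of all factors after the first has coefficients 2,6,6,1,-3,-1,7,15,17,11,3 for degrees 0…10.
[y^10] = 1·3 − 1·11 + 1·(-3) = -11.

-11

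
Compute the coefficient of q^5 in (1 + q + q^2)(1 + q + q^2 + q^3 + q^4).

(1 + q + q^2) has coefficients 1,1,1 for degrees 0…2.
(1 + q + q^2 + q^3 + q^4) has coefficients 1,1,1,1,1,0 for degrees 0…5.
[q^5] = 1·0 + 1·1 + 1·1 = 2.

2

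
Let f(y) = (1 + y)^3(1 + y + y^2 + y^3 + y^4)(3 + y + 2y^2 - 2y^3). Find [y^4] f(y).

(1 + y)^3 has coefficients 1,3,3,1 for degrees 0…3.
(1 + y + y^2 + y^3 + y^4) has coefficients 1,1,1,1,1 for degrees 0…4.
Finally multiplying by (3 + y + 2y^2 - 2y^3), the product of all factors after the first has coefficients 3,4,6,4,4 for degrees 0…4.
[y^4] = 1·4 + 3·4 + 3·6 + 1·4 = 38.

38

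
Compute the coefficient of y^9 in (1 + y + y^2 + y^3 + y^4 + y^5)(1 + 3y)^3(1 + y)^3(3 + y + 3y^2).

(1 + y + y^2 + y^3 + y^4 + y^5) has coefficients 1,1,1,1,1,1 for degrees 0…5.
(1 + 3y)^3 has coefficients 1,9,27,27,0,0,0,0,0,0 for degrees 0…9.
Multiplying by (1 + y)^3 gives running coefficients 1,12,57,136,171,108,27,0,0,0 for degrees 0…9.
Finally multiplying by (3 + y + 3y^2), the product of all factors after the first has coefficients 3,37,186,501,820,903,702,351,81,0 for degrees 0…9.
[y^9] = 1·0 + 1·81 + 1·351 + 1·702 + 1·903 + 1·820 = 2857.

2857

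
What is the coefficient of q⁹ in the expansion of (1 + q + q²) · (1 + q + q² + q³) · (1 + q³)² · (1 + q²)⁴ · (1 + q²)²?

274

(1 + q + q²) has coefficients 1,1,1 for degrees 0…2.
(1 + q + q² + q³) has coefficients 1,1,1,1,0,0,0,0,0,0 for degrees 0…9.
Multiplying by (1 + q³)² gives running coefficients 1,1,1,3,2,2,3,1,1,1 for degrees 0…9.
Multiplying by (1 + q²)⁴ gives running coefficients 1,1,5,7,12,20,21,31,30,30 for degrees 0…9.
Finally multiplying by (1 + q²)², the product of all factors after the first has coefficients 1,1,7,9,23,35,50,78,84,112 for degrees 0…9.
[q⁹] = 1·112 + 1·84 + 1·78 = 274.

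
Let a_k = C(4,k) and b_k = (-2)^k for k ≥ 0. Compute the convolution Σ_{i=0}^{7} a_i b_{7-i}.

Write out a_i and b_{7-i} for i = 0,…,7 and sum the products.
Σ = 1·(-128) + 4·64 + 6·(-32) + 4·16 + 1·(-8) + 0·4 + 0·(-2) + 0·1 = -8.

-8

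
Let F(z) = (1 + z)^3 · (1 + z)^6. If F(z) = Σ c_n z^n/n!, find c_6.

The EGF product rule gives c_6 = Σ_{k_1+k_2=6} C(6; k_1,k_2) · ∏ g_i(k_i), where (1+z)^3 gives the falling factorial (3)_k; (1+z)^6 gives the falling factorial (6)_k.
g_1(k) for k = 0…6: 1, 3, 6, 6, 0, 0, 0.
g_2(k) for k = 0…6: 1, 6, 30, 120, 360, 720, 720.
c_6 = Σ_k C(6,k)·g_1(k)·g_2(6−k) = 1·1·720 + 6·3·720 + 15·6·360 + 20·6·120 = 720 + 12960 + 32400 + 14400 = 60480.

60480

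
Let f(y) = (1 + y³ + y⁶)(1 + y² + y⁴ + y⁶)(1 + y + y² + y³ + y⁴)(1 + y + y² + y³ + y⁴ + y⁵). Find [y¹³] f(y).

(1 + y³ + y⁶) has coefficients 1,0,0,1,0,0,1 for degrees 0…6.
(1 + y² + y⁴ + y⁶) has coefficients 1,0,1,0,1,0,1,0,0,0,0,0,0,0 for degrees 0…13.
Multiplying by (1 + y + y² + y³ + y⁴) gives running coefficients 1,1,2,2,3,2,3,2,2,1,1,0,0,0 for degrees 0…13.
Finally multiplying by (1 + y + y² + y³ + y⁴ + y⁵), the product of all factors after the first has coefficients 1,2,4,6,9,11,13,14,14,13,11,9,6,4 for degrees 0…13.
[y¹³] = 1·4 + 1·11 + 1·14 = 29.

29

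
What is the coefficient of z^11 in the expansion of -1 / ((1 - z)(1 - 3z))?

-265720

Partial fractions give a closed form: a_n = (1/2)·1^n + (-3/2)·3^n.
At n = 11: a_11 = -265720.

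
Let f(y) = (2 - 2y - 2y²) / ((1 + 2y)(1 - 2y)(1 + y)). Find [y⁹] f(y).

Partial fractions give a closed form: a_n = (5/2)·(-2)^n + (1/6)·2^n + (-2/3)·(-1)^n.
At n = 9: a_9 = -1194.

-1194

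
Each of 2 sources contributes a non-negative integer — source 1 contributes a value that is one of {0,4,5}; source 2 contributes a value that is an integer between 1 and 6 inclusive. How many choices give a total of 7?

The generating function for the choices is (1 + t^4 + t^5)·(t + t^2 + t^3 + t^4 + t^5 + t^6); the count is [t^7].
(1 + t^4 + t^5) has coefficients 1,0,0,0,1,1 for degrees 0…5.
(t + t^2 + t^3 + t^4 + t^5 + t^6) has coefficients 0,1,1,1,1,1,1,0 for degrees 0…7.
[t^7] = 1·0 + 1·1 + 1·1 = 2.

2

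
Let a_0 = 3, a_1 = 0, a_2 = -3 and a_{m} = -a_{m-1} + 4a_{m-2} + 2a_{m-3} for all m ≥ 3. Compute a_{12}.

-19509

The ordinary generating function has denominator 1 + q - 4q^2 - 2q^3.
Iterating the recurrence: a_0,…,a_{12} = 3, 0, -3, 9, -21, 51, -117, 279, -645, 1527, -3549, 8367, -19509.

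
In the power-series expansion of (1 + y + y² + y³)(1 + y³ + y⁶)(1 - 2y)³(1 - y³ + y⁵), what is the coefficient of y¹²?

(1 + y + y² + y³) has coefficients 1,1,1,1 for degrees 0…3.
(1 + y³ + y⁶) has coefficients 1,0,0,1,0,0,1,0,0,0,0,0,0 for degrees 0…12.
Multiplying by (1 - 2y)³ gives running coefficients 1,-6,12,-7,-6,12,-7,-6,12,-8,0,0,0 for degrees 0…12.
Finally multiplying by (1 - y³ + y⁵), the product of all factors after the first has coefficients 1,-6,12,-8,0,1,-6,12,-7,-7,18,-19,2 for degrees 0…12.
[y¹²] = 1·2 + 1·(-19) + 1·18 + 1·(-7) = -6.

-6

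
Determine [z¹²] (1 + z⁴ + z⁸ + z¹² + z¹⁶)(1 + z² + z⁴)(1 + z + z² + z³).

3

(1 + z⁴ + z⁸ + z¹² + z¹⁶) has coefficients 1,0,0,0,1,0,0,0,1,0,0,0,1 for degrees 0…12.
(1 + z² + z⁴) has coefficients 1,0,1,0,1,0,0,0,0,0,0,0,0 for degrees 0…12.
Finally multiplying by (1 + z + z² + z³), the product of all factors after the first has coefficients 1,1,2,2,2,2,1,1,0,0,0,0,0 for degrees 0…12.
[z¹²] = 1·0 + 1·0 + 1·2 + 1·1 = 3.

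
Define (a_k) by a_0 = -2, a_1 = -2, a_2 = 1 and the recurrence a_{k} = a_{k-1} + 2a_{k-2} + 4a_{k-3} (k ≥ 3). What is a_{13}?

The ordinary generating function has denominator 1 - t - 2t^2 - 4t^3.
Iterating the recurrence: a_0,…,a_{13} = -2, -2, 1, -11, -17, -35, -113, -251, -617, -1571, -3809, -9419, -23321, -57395.

-57395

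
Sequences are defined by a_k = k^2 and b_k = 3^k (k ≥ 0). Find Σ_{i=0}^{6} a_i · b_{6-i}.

1065

The convolution is the t^6 coefficient of A(t)B(t).
Σ = 0·729 + 1·243 + 4·81 + 9·27 + 16·9 + 25·3 + 36·1 = 1065.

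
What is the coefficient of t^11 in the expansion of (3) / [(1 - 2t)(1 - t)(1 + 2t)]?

4095

Partial fractions give a closed form: a_n = (3)·2^n + (-1)·1^n + (1)·(-2)^n.
At n = 11: a_11 = 4095.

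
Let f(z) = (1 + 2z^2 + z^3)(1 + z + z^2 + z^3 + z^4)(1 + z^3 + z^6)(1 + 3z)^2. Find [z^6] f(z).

89

(1 + 2z^2 + z^3) has coefficients 1,0,2,1 for degrees 0…3.
(1 + z + z^2 + z^3 + z^4) has coefficients 1,1,1,1,1,0,0 for degrees 0…6.
Multiplying by (1 + z^3 + z^6) gives running coefficients 1,1,1,2,2,1,2 for degrees 0…6.
Finally multiplying by (1 + 3z)^2, the product of all factors after the first has coefficients 1,7,16,17,23,31,26 for degrees 0…6.
[z^6] = 1·26 + 2·23 + 1·17 = 89.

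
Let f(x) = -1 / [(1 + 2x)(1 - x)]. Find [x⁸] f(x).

Partial fractions give a closed form: a_n = (-2/3)·(-2)^n + (-1/3)·1^n.
At n = 8: a_8 = -171.

-171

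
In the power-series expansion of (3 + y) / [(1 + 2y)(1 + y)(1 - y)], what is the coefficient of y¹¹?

-6825

Partial fractions give a closed form: a_n = (10/3)·(-2)^n + (-1)·(-1)^n + (2/3)·1^n.
At n = 11: a_11 = -6825.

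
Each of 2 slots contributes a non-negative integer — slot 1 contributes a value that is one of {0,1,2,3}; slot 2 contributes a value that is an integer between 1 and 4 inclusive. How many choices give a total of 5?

The generating function for the choices is (1 + x + x^2 + x^3)·(x + x^2 + x^3 + x^4); the count is [x^5].
(1 + x + x^2 + x^3) has coefficients 1,1,1,1 for degrees 0…3.
(x + x^2 + x^3 + x^4) has coefficients 0,1,1,1,1,0 for degrees 0…5.
[x^5] = 1·0 + 1·1 + 1·1 + 1·1 = 3.

3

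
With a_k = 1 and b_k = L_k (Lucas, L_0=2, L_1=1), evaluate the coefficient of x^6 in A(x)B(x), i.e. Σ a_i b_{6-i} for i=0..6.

46

Write out a_i and b_{6-i} for i = 0,…,6 and sum the products.
Σ = 1·18 + 1·11 + 1·7 + 1·4 + 1·3 + 1·1 + 1·2 = 46.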